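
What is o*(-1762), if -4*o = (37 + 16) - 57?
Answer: -1762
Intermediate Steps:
o = 1 (o = -((37 + 16) - 57)/4 = -(53 - 57)/4 = -1/4*(-4) = 1)
o*(-1762) = 1*(-1762) = -1762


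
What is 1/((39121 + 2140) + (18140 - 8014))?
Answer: 1/51387 ≈ 1.9460e-5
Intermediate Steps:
1/((39121 + 2140) + (18140 - 8014)) = 1/(41261 + 10126) = 1/51387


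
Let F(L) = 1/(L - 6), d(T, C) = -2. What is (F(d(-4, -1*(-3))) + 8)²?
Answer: 3969/64 ≈ 62.016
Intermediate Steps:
F(L) = 1/(-6 + L)
(F(d(-4, -1*(-3))) + 8)² = (1/(-6 - 2) + 8)² = (1/(-8) + 8)² = (-⅛ + 8)² = (63/8)² = 3969/64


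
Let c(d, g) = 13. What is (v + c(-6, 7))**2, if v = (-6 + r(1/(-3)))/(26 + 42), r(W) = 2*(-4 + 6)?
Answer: 194481/1156 ≈ 168.24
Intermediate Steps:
r(W) = 4 (r(W) = 2*2 = 4)
v = -1/34 (v = (-6 + 4)/(26 + 42) = -2/68 = -2*1/68 = -1/34 ≈ -0.029412)
(v + c(-6, 7))**2 = (-1/34 + 13)**2 = (441/34)**2 = 194481/1156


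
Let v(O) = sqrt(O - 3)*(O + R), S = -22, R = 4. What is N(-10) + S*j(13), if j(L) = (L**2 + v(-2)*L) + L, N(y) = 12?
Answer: -3992 - 572*I*sqrt(5) ≈ -3992.0 - 1279.0*I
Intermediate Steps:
v(O) = sqrt(-3 + O)*(4 + O) (v(O) = sqrt(O - 3)*(O + 4) = sqrt(-3 + O)*(4 + O))
j(L) = L + L**2 + 2*I*L*sqrt(5) (j(L) = (L**2 + (sqrt(-3 - 2)*(4 - 2))*L) + L = (L**2 + (sqrt(-5)*2)*L) + L = (L**2 + ((I*sqrt(5))*2)*L) + L = (L**2 + (2*I*sqrt(5))*L) + L = (L**2 + 2*I*L*sqrt(5)) + L = L + L**2 + 2*I*L*sqrt(5))
N(-10) + S*j(13) = 12 - 286*(1 + 13 + 2*I*sqrt(5)) = 12 - 286*(14 + 2*I*sqrt(5)) = 12 - 22*(182 + 26*I*sqrt(5)) = 12 + (-4004 - 572*I*sqrt(5)) = -3992 - 572*I*sqrt(5)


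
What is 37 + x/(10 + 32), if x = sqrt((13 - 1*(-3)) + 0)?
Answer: 779/21 ≈ 37.095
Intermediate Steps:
x = 4 (x = sqrt((13 + 3) + 0) = sqrt(16 + 0) = sqrt(16) = 4)
37 + x/(10 + 32) = 37 + 4/(10 + 32) = 37 + 4/42 = 37 + 4*(1/42) = 37 + 2/21 = 779/21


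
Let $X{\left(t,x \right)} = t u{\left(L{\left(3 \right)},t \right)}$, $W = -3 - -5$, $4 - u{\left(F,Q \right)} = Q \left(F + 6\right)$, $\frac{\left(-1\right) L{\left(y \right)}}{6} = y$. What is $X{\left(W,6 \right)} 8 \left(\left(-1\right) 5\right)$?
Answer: $-2240$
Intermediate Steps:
$L{\left(y \right)} = - 6 y$
$u{\left(F,Q \right)} = 4 - Q \left(6 + F\right)$ ($u{\left(F,Q \right)} = 4 - Q \left(F + 6\right) = 4 - Q \left(6 + F\right)$)
$W = 2$ ($W = -3 + 5 = 2$)
$X{\left(t,x \right)} = t \left(4 + 12 t\right)$ ($X{\left(t,x \right)} = t \left(4 - 6 t - \left(-6\right) 3 t\right) = t \left(4 - 6 t - - 18 t\right) = t \left(4 - 6 t + 18 t\right) = t \left(4 + 12 t\right)$)
$X{\left(W,6 \right)} 8 \left(\left(-1\right) 5\right) = 4 \cdot 2 \left(1 + 3 \cdot 2\right) 8 \left(\left(-1\right) 5\right) = 4 \cdot 2 \left(1 + 6\right) 8 \left(-5\right) = 4 \cdot 2 \cdot 7 \cdot 8 \left(-5\right) = 56 \cdot 8 \left(-5\right) = 448 \left(-5\right) = -2240$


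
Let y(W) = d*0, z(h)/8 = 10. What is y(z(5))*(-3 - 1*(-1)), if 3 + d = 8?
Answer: 0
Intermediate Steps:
d = 5 (d = -3 + 8 = 5)
z(h) = 80 (z(h) = 8*10 = 80)
y(W) = 0 (y(W) = 5*0 = 0)
y(z(5))*(-3 - 1*(-1)) = 0*(-3 - 1*(-1)) = 0*(-3 + 1) = 0*(-2) = 0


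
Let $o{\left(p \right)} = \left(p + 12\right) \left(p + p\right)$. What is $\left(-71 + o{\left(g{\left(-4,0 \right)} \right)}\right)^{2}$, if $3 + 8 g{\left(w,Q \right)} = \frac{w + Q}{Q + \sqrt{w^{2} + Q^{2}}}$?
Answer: $\frac{27225}{4} \approx 6806.3$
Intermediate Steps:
$g{\left(w,Q \right)} = - \frac{3}{8} + \frac{Q + w}{8 \left(Q + \sqrt{Q^{2} + w^{2}}\right)}$ ($g{\left(w,Q \right)} = - \frac{3}{8} + \frac{\left(w + Q\right) \frac{1}{Q + \sqrt{w^{2} + Q^{2}}}}{8} = - \frac{3}{8} + \frac{\left(Q + w\right) \frac{1}{Q + \sqrt{Q^{2} + w^{2}}}}{8} = - \frac{3}{8} + \frac{\frac{1}{Q + \sqrt{Q^{2} + w^{2}}} \left(Q + w\right)}{8} = - \frac{3}{8} + \frac{Q + w}{8 \left(Q + \sqrt{Q^{2} + w^{2}}\right)}$)
$o{\left(p \right)} = 2 p \left(12 + p\right)$ ($o{\left(p \right)} = \left(12 + p\right) 2 p = 2 p \left(12 + p\right)$)
$\left(-71 + o{\left(g{\left(-4,0 \right)} \right)}\right)^{2} = \left(-71 + 2 \frac{-4 - 3 \sqrt{0^{2} + \left(-4\right)^{2}} - 0}{8 \left(0 + \sqrt{0^{2} + \left(-4\right)^{2}}\right)} \left(12 + \frac{-4 - 3 \sqrt{0^{2} + \left(-4\right)^{2}} - 0}{8 \left(0 + \sqrt{0^{2} + \left(-4\right)^{2}}\right)}\right)\right)^{2} = \left(-71 + 2 \frac{-4 - 3 \sqrt{0 + 16} + 0}{8 \left(0 + \sqrt{0 + 16}\right)} \left(12 + \frac{-4 - 3 \sqrt{0 + 16} + 0}{8 \left(0 + \sqrt{0 + 16}\right)}\right)\right)^{2} = \left(-71 + 2 \frac{-4 - 3 \sqrt{16} + 0}{8 \left(0 + \sqrt{16}\right)} \left(12 + \frac{-4 - 3 \sqrt{16} + 0}{8 \left(0 + \sqrt{16}\right)}\right)\right)^{2} = \left(-71 + 2 \frac{-4 - 12 + 0}{8 \left(0 + 4\right)} \left(12 + \frac{-4 - 12 + 0}{8 \left(0 + 4\right)}\right)\right)^{2} = \left(-71 + 2 \frac{-4 - 12 + 0}{8 \cdot 4} \left(12 + \frac{-4 - 12 + 0}{8 \cdot 4}\right)\right)^{2} = \left(-71 + 2 \cdot \frac{1}{8} \cdot \frac{1}{4} \left(-16\right) \left(12 + \frac{1}{8} \cdot \frac{1}{4} \left(-16\right)\right)\right)^{2} = \left(-71 + 2 \left(- \frac{1}{2}\right) \left(12 - \frac{1}{2}\right)\right)^{2} = \left(-71 + 2 \left(- \frac{1}{2}\right) \frac{23}{2}\right)^{2} = \left(-71 - \frac{23}{2}\right)^{2} = \left(- \frac{165}{2}\right)^{2} = \frac{27225}{4}$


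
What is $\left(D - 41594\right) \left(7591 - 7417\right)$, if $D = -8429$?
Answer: $-8704002$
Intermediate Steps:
$\left(D - 41594\right) \left(7591 - 7417\right) = \left(-8429 - 41594\right) \left(7591 - 7417\right) = \left(-50023\right) 174 = -8704002$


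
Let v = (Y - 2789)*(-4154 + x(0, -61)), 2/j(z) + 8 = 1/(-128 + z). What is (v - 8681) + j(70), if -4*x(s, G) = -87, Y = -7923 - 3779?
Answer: 111361461511/1860 ≈ 5.9872e+7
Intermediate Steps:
Y = -11702
x(s, G) = 87/4 (x(s, G) = -1/4*(-87) = 87/4)
j(z) = 2/(-8 + 1/(-128 + z))
v = 239521739/4 (v = (-11702 - 2789)*(-4154 + 87/4) = -14491*(-16529/4) = 239521739/4 ≈ 5.9880e+7)
(v - 8681) + j(70) = (239521739/4 - 8681) + 2*(128 - 1*70)/(-1025 + 8*70) = 239487015/4 + 2*(128 - 70)/(-1025 + 560) = 239487015/4 + 2*58/(-465) = 239487015/4 + 2*(-1/465)*58 = 239487015/4 - 116/465 = 111361461511/1860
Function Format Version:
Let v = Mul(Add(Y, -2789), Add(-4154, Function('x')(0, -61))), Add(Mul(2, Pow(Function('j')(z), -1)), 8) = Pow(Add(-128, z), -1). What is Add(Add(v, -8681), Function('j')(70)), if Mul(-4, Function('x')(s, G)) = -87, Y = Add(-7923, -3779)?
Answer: Rational(111361461511, 1860) ≈ 5.9872e+7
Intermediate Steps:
Y = -11702
Function('x')(s, G) = Rational(87, 4) (Function('x')(s, G) = Mul(Rational(-1, 4), -87) = Rational(87, 4))
Function('j')(z) = Mul(2, Pow(Add(-8, Pow(Add(-128, z), -1)), -1))
v = Rational(239521739, 4) (v = Mul(Add(-11702, -2789), Add(-4154, Rational(87, 4))) = Mul(-14491, Rational(-16529, 4)) = Rational(239521739, 4) ≈ 5.9880e+7)
Add(Add(v, -8681), Function('j')(70)) = Add(Add(Rational(239521739, 4), -8681), Mul(2, Pow(Add(-1025, Mul(8, 70)), -1), Add(128, Mul(-1, 70)))) = Add(Rational(239487015, 4), Mul(2, Pow(Add(-1025, 560), -1), Add(128, -70))) = Add(Rational(239487015, 4), Mul(2, Pow(-465, -1), 58)) = Add(Rational(239487015, 4), Mul(2, Rational(-1, 465), 58)) = Add(Rational(239487015, 4), Rational(-116, 465)) = Rational(111361461511, 1860)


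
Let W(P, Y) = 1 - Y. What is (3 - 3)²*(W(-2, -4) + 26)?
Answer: 0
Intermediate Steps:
(3 - 3)²*(W(-2, -4) + 26) = (3 - 3)²*((1 - 1*(-4)) + 26) = 0²*((1 + 4) + 26) = 0*(5 + 26) = 0*31 = 0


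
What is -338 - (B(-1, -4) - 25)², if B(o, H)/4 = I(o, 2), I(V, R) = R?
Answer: -627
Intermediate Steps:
B(o, H) = 8 (B(o, H) = 4*2 = 8)
-338 - (B(-1, -4) - 25)² = -338 - (8 - 25)² = -338 - 1*(-17)² = -338 - 1*289 = -338 - 289 = -627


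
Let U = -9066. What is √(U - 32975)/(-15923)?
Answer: -I*√42041/15923 ≈ -0.012877*I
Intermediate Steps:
√(U - 32975)/(-15923) = √(-9066 - 32975)/(-15923) = √(-42041)*(-1/15923) = (I*√42041)*(-1/15923) = -I*√42041/15923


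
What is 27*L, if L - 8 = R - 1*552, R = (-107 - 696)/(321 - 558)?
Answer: -1153125/79 ≈ -14597.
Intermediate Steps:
R = 803/237 (R = -803/(-237) = -803*(-1/237) = 803/237 ≈ 3.3882)
L = -128125/237 (L = 8 + (803/237 - 1*552) = 8 + (803/237 - 552) = 8 - 130021/237 = -128125/237 ≈ -540.61)
27*L = 27*(-128125/237) = -1153125/79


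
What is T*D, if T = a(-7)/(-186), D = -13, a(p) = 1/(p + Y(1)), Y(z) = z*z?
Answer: -13/1116 ≈ -0.011649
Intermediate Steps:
Y(z) = z²
a(p) = 1/(1 + p) (a(p) = 1/(p + 1²) = 1/(p + 1) = 1/(1 + p))
T = 1/1116 (T = 1/((1 - 7)*(-186)) = -1/186/(-6) = -⅙*(-1/186) = 1/1116 ≈ 0.00089606)
T*D = (1/1116)*(-13) = -13/1116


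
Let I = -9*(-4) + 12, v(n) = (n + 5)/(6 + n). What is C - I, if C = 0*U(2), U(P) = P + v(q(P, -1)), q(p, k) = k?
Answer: -48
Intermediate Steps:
v(n) = (5 + n)/(6 + n)
I = 48 (I = 36 + 12 = 48)
U(P) = ⅘ + P (U(P) = P + (5 - 1)/(6 - 1) = P + 4/5 = P + (⅕)*4 = P + ⅘ = ⅘ + P)
C = 0 (C = 0*(⅘ + 2) = 0*(14/5) = 0)
C - I = 0 - 1*48 = 0 - 48 = -48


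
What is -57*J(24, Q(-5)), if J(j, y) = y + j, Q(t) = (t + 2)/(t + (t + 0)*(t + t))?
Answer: -6821/5 ≈ -1364.2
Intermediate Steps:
Q(t) = (2 + t)/(t + 2*t**2) (Q(t) = (2 + t)/(t + t*(2*t)) = (2 + t)/(t + 2*t**2))
J(j, y) = j + y
-57*J(24, Q(-5)) = -57*(24 + (2 - 5)/((-5)*(1 + 2*(-5)))) = -57*(24 - 1/5*(-3)/(1 - 10)) = -57*(24 - 1/5*(-3)/(-9)) = -57*(24 - 1/5*(-1/9)*(-3)) = -57*(24 - 1/15) = -57*359/15 = -6821/5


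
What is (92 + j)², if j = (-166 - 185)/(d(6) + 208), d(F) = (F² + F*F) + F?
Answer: 3988009/484 ≈ 8239.7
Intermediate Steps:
d(F) = F + 2*F² (d(F) = (F² + F²) + F = 2*F² + F = F + 2*F²)
j = -27/22 (j = (-166 - 185)/(6*(1 + 2*6) + 208) = -351/(6*(1 + 12) + 208) = -351/(6*13 + 208) = -351/(78 + 208) = -351/286 = -351*1/286 = -27/22 ≈ -1.2273)
(92 + j)² = (92 - 27/22)² = (1997/22)² = 3988009/484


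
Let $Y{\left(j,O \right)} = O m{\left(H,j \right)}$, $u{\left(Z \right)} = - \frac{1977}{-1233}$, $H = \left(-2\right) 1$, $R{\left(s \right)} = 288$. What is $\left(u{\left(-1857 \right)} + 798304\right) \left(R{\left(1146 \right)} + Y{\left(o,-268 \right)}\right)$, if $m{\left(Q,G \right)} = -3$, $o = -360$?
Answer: $\frac{119429711492}{137} \approx 8.7175 \cdot 10^{8}$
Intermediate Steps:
$H = -2$
$u{\left(Z \right)} = \frac{659}{411}$ ($u{\left(Z \right)} = \left(-1977\right) \left(- \frac{1}{1233}\right) = \frac{659}{411}$)
$Y{\left(j,O \right)} = - 3 O$ ($Y{\left(j,O \right)} = O \left(-3\right) = - 3 O$)
$\left(u{\left(-1857 \right)} + 798304\right) \left(R{\left(1146 \right)} + Y{\left(o,-268 \right)}\right) = \left(\frac{659}{411} + 798304\right) \left(288 - -804\right) = \frac{328103603 \left(288 + 804\right)}{411} = \frac{328103603}{411} \cdot 1092 = \frac{119429711492}{137}$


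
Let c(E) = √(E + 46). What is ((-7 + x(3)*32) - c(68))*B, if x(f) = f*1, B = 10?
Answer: 890 - 10*√114 ≈ 783.23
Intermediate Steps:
x(f) = f
c(E) = √(46 + E)
((-7 + x(3)*32) - c(68))*B = ((-7 + 3*32) - √(46 + 68))*10 = ((-7 + 96) - √114)*10 = (89 - √114)*10 = 890 - 10*√114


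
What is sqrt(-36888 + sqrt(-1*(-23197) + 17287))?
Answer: sqrt(-36888 + 2*sqrt(10121)) ≈ 191.54*I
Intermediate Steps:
sqrt(-36888 + sqrt(-1*(-23197) + 17287)) = sqrt(-36888 + sqrt(23197 + 17287)) = sqrt(-36888 + sqrt(40484)) = sqrt(-36888 + 2*sqrt(10121))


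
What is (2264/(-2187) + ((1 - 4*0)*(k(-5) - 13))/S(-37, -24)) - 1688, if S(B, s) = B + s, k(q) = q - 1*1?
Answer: -225287567/133407 ≈ -1688.7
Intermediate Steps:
k(q) = -1 + q (k(q) = q - 1 = -1 + q)
(2264/(-2187) + ((1 - 4*0)*(k(-5) - 13))/S(-37, -24)) - 1688 = (2264/(-2187) + ((1 - 4*0)*((-1 - 5) - 13))/(-37 - 24)) - 1688 = (2264*(-1/2187) + ((1 + 0)*(-6 - 13))/(-61)) - 1688 = (-2264/2187 + (1*(-19))*(-1/61)) - 1688 = (-2264/2187 - 19*(-1/61)) - 1688 = (-2264/2187 + 19/61) - 1688 = -96551/133407 - 1688 = -225287567/133407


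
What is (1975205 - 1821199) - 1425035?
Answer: -1271029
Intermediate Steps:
(1975205 - 1821199) - 1425035 = 154006 - 1425035 = -1271029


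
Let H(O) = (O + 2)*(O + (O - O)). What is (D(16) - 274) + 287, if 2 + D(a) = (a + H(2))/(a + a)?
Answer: 47/4 ≈ 11.750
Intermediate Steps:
H(O) = O*(2 + O) (H(O) = (2 + O)*(O + 0) = (2 + O)*O = O*(2 + O))
D(a) = -2 + (8 + a)/(2*a) (D(a) = -2 + (a + 2*(2 + 2))/(a + a) = -2 + (a + 2*4)/((2*a)) = -2 + (a + 8)*(1/(2*a)) = -2 + (8 + a)*(1/(2*a)) = -2 + (8 + a)/(2*a))
(D(16) - 274) + 287 = ((-3/2 + 4/16) - 274) + 287 = ((-3/2 + 4*(1/16)) - 274) + 287 = ((-3/2 + ¼) - 274) + 287 = (-5/4 - 274) + 287 = -1101/4 + 287 = 47/4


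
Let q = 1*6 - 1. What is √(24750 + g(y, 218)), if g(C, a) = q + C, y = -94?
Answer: √24661 ≈ 157.04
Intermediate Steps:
q = 5 (q = 6 - 1 = 5)
g(C, a) = 5 + C
√(24750 + g(y, 218)) = √(24750 + (5 - 94)) = √(24750 - 89) = √24661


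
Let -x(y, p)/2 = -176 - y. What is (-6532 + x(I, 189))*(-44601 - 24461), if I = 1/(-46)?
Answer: 9816541742/23 ≈ 4.2681e+8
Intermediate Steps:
I = -1/46 ≈ -0.021739
x(y, p) = 352 + 2*y (x(y, p) = -2*(-176 - y) = 352 + 2*y)
(-6532 + x(I, 189))*(-44601 - 24461) = (-6532 + (352 + 2*(-1/46)))*(-44601 - 24461) = (-6532 + (352 - 1/23))*(-69062) = (-6532 + 8095/23)*(-69062) = -142141/23*(-69062) = 9816541742/23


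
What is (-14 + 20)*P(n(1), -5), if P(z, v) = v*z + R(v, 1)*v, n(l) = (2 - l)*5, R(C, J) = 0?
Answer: -150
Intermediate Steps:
n(l) = 10 - 5*l
P(z, v) = v*z (P(z, v) = v*z + 0*v = v*z + 0 = v*z)
(-14 + 20)*P(n(1), -5) = (-14 + 20)*(-5*(10 - 5*1)) = 6*(-5*(10 - 5)) = 6*(-5*5) = 6*(-25) = -150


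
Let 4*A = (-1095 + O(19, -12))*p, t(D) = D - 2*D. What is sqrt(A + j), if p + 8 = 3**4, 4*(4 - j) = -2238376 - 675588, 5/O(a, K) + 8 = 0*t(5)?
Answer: sqrt(45343990)/8 ≈ 841.72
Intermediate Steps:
t(D) = -D
O(a, K) = -5/8 (O(a, K) = 5/(-8 + 0*(-1*5)) = 5/(-8 + 0*(-5)) = 5/(-8 + 0) = 5/(-8) = 5*(-1/8) = -5/8)
j = 728495 (j = 4 - (-2238376 - 675588)/4 = 4 - 1/4*(-2913964) = 4 + 728491 = 728495)
p = 73 (p = -8 + 3**4 = -8 + 81 = 73)
A = -639845/32 (A = ((-1095 - 5/8)*73)/4 = (-8765/8*73)/4 = (1/4)*(-639845/8) = -639845/32 ≈ -19995.)
sqrt(A + j) = sqrt(-639845/32 + 728495) = sqrt(22671995/32) = sqrt(45343990)/8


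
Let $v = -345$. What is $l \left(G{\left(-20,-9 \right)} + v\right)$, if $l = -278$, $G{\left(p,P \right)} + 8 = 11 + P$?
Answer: $97578$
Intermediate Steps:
$G{\left(p,P \right)} = 3 + P$ ($G{\left(p,P \right)} = -8 + \left(11 + P\right) = 3 + P$)
$l \left(G{\left(-20,-9 \right)} + v\right) = - 278 \left(\left(3 - 9\right) - 345\right) = - 278 \left(-6 - 345\right) = \left(-278\right) \left(-351\right) = 97578$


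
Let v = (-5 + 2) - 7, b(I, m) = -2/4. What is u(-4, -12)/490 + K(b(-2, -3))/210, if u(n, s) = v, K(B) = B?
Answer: -67/2940 ≈ -0.022789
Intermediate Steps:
b(I, m) = -½ (b(I, m) = -2*¼ = -½)
v = -10 (v = -3 - 7 = -10)
u(n, s) = -10
u(-4, -12)/490 + K(b(-2, -3))/210 = -10/490 - ½/210 = -10*1/490 - ½*1/210 = -1/49 - 1/420 = -67/2940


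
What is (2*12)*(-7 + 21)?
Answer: 336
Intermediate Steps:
(2*12)*(-7 + 21) = 24*14 = 336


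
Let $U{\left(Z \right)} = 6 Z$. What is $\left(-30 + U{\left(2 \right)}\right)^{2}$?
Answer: $324$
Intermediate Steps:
$\left(-30 + U{\left(2 \right)}\right)^{2} = \left(-30 + 6 \cdot 2\right)^{2} = \left(-30 + 12\right)^{2} = \left(-18\right)^{2} = 324$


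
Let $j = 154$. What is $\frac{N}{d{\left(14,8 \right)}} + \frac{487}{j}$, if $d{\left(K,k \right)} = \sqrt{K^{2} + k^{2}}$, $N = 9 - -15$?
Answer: $\frac{487}{154} + \frac{12 \sqrt{65}}{65} \approx 4.6508$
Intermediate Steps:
$N = 24$ ($N = 9 + 15 = 24$)
$\frac{N}{d{\left(14,8 \right)}} + \frac{487}{j} = \frac{24}{\sqrt{14^{2} + 8^{2}}} + \frac{487}{154} = \frac{24}{\sqrt{196 + 64}} + 487 \cdot \frac{1}{154} = \frac{24}{\sqrt{260}} + \frac{487}{154} = \frac{24}{2 \sqrt{65}} + \frac{487}{154} = 24 \frac{\sqrt{65}}{130} + \frac{487}{154} = \frac{12 \sqrt{65}}{65} + \frac{487}{154} = \frac{487}{154} + \frac{12 \sqrt{65}}{65}$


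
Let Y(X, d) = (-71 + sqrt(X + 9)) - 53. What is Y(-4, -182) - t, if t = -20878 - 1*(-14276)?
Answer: 6478 + sqrt(5) ≈ 6480.2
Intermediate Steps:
Y(X, d) = -124 + sqrt(9 + X) (Y(X, d) = (-71 + sqrt(9 + X)) - 53 = -124 + sqrt(9 + X))
t = -6602 (t = -20878 + 14276 = -6602)
Y(-4, -182) - t = (-124 + sqrt(9 - 4)) - 1*(-6602) = (-124 + sqrt(5)) + 6602 = 6478 + sqrt(5)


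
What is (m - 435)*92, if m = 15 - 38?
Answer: -42136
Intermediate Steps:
m = -23
(m - 435)*92 = (-23 - 435)*92 = -458*92 = -42136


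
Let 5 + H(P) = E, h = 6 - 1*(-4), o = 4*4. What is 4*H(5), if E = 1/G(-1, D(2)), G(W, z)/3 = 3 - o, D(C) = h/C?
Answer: -784/39 ≈ -20.103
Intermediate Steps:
o = 16
h = 10 (h = 6 + 4 = 10)
D(C) = 10/C
G(W, z) = -39 (G(W, z) = 3*(3 - 1*16) = 3*(3 - 16) = 3*(-13) = -39)
E = -1/39 (E = 1/(-39) = -1/39 ≈ -0.025641)
H(P) = -196/39 (H(P) = -5 - 1/39 = -196/39)
4*H(5) = 4*(-196/39) = -784/39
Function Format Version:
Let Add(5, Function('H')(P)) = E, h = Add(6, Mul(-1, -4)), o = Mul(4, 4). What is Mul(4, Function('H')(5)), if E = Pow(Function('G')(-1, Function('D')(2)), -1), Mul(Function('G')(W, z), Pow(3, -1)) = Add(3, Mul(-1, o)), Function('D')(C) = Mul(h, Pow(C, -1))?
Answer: Rational(-784, 39) ≈ -20.103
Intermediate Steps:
o = 16
h = 10 (h = Add(6, 4) = 10)
Function('D')(C) = Mul(10, Pow(C, -1))
Function('G')(W, z) = -39 (Function('G')(W, z) = Mul(3, Add(3, Mul(-1, 16))) = Mul(3, Add(3, -16)) = Mul(3, -13) = -39)
E = Rational(-1, 39) (E = Pow(-39, -1) = Rational(-1, 39) ≈ -0.025641)
Function('H')(P) = Rational(-196, 39) (Function('H')(P) = Add(-5, Rational(-1, 39)) = Rational(-196, 39))
Mul(4, Function('H')(5)) = Mul(4, Rational(-196, 39)) = Rational(-784, 39)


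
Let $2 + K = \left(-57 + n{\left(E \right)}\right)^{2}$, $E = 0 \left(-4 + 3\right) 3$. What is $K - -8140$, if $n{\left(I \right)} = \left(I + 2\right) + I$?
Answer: $11163$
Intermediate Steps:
$E = 0$ ($E = 0 \left(\left(-1\right) 3\right) = 0 \left(-3\right) = 0$)
$n{\left(I \right)} = 2 + 2 I$ ($n{\left(I \right)} = \left(2 + I\right) + I = 2 + 2 I$)
$K = 3023$ ($K = -2 + \left(-57 + \left(2 + 2 \cdot 0\right)\right)^{2} = -2 + \left(-57 + \left(2 + 0\right)\right)^{2} = -2 + \left(-57 + 2\right)^{2} = -2 + \left(-55\right)^{2} = -2 + 3025 = 3023$)
$K - -8140 = 3023 - -8140 = 3023 + 8140 = 11163$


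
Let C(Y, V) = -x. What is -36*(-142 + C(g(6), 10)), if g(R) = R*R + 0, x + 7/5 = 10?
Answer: 27108/5 ≈ 5421.6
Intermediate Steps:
x = 43/5 (x = -7/5 + 10 = 43/5 ≈ 8.6000)
g(R) = R² (g(R) = R² + 0 = R²)
C(Y, V) = -43/5 (C(Y, V) = -1*43/5 = -43/5)
-36*(-142 + C(g(6), 10)) = -36*(-142 - 43/5) = -36*(-753/5) = 27108/5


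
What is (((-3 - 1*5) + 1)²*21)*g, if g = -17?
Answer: -17493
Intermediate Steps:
(((-3 - 1*5) + 1)²*21)*g = (((-3 - 1*5) + 1)²*21)*(-17) = (((-3 - 5) + 1)²*21)*(-17) = ((-8 + 1)²*21)*(-17) = ((-7)²*21)*(-17) = (49*21)*(-17) = 1029*(-17) = -17493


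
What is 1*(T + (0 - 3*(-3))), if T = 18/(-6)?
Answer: 6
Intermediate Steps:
T = -3 (T = 18*(-⅙) = -3)
1*(T + (0 - 3*(-3))) = 1*(-3 + (0 - 3*(-3))) = 1*(-3 + (0 + 9)) = 1*(-3 + 9) = 1*6 = 6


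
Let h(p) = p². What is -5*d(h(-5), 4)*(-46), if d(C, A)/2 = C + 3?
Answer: 12880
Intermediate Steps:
d(C, A) = 6 + 2*C (d(C, A) = 2*(C + 3) = 2*(3 + C) = 6 + 2*C)
-5*d(h(-5), 4)*(-46) = -5*(6 + 2*(-5)²)*(-46) = -5*(6 + 2*25)*(-46) = -5*(6 + 50)*(-46) = -5*56*(-46) = -280*(-46) = 12880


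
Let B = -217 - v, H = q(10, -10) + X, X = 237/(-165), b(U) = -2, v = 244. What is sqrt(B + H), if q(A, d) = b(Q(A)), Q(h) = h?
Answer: 2*I*sqrt(351230)/55 ≈ 21.551*I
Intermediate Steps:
q(A, d) = -2
X = -79/55 (X = 237*(-1/165) = -79/55 ≈ -1.4364)
H = -189/55 (H = -2 - 79/55 = -189/55 ≈ -3.4364)
B = -461 (B = -217 - 1*244 = -217 - 244 = -461)
sqrt(B + H) = sqrt(-461 - 189/55) = sqrt(-25544/55) = 2*I*sqrt(351230)/55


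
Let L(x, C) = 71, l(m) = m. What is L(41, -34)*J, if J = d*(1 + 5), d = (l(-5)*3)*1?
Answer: -6390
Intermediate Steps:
d = -15 (d = -5*3*1 = -15*1 = -15)
J = -90 (J = -15*(1 + 5) = -15*6 = -90)
L(41, -34)*J = 71*(-90) = -6390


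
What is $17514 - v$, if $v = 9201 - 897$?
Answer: $9210$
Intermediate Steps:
$v = 8304$ ($v = 9201 - 897 = 8304$)
$17514 - v = 17514 - 8304 = 9210$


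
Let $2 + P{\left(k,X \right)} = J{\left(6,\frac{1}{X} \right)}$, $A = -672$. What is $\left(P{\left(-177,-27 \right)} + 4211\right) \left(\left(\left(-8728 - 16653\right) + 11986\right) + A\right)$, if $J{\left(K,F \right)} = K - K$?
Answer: $-59208003$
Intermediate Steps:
$J{\left(K,F \right)} = 0$
$P{\left(k,X \right)} = -2$ ($P{\left(k,X \right)} = -2 + 0 = -2$)
$\left(P{\left(-177,-27 \right)} + 4211\right) \left(\left(\left(-8728 - 16653\right) + 11986\right) + A\right) = \left(-2 + 4211\right) \left(\left(\left(-8728 - 16653\right) + 11986\right) - 672\right) = 4209 \left(\left(-25381 + 11986\right) - 672\right) = 4209 \left(-13395 - 672\right) = 4209 \left(-14067\right) = -59208003$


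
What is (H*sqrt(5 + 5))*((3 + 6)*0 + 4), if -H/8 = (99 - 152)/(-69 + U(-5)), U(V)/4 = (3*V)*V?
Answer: 1696*sqrt(10)/231 ≈ 23.217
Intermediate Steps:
U(V) = 12*V**2 (U(V) = 4*((3*V)*V) = 4*(3*V**2) = 12*V**2)
H = 424/231 (H = -8*(99 - 152)/(-69 + 12*(-5)**2) = -(-424)/(-69 + 12*25) = -(-424)/(-69 + 300) = -(-424)/231 = -8*(-53/231) = 424/231 ≈ 1.8355)
(H*sqrt(5 + 5))*((3 + 6)*0 + 4) = (424*sqrt(5 + 5)/231)*((3 + 6)*0 + 4) = (424*sqrt(10)/231)*(9*0 + 4) = (424*sqrt(10)/231)*(0 + 4) = (424*sqrt(10)/231)*4 = 1696*sqrt(10)/231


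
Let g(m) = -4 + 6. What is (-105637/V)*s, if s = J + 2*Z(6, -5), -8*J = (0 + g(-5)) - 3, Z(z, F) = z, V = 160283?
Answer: -10246789/1282264 ≈ -7.9912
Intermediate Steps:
g(m) = 2
J = ⅛ (J = -((0 + 2) - 3)/8 = -(2 - 3)/8 = -⅛*(-1) = ⅛ ≈ 0.12500)
s = 97/8 (s = ⅛ + 2*6 = ⅛ + 12 = 97/8 ≈ 12.125)
(-105637/V)*s = -105637/160283*(97/8) = -105637*1/160283*(97/8) = -105637/160283*97/8 = -10246789/1282264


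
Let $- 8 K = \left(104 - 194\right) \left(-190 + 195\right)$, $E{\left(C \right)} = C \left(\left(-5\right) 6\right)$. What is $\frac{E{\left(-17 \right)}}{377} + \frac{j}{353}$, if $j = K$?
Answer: $\frac{804945}{532324} \approx 1.5121$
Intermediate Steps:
$E{\left(C \right)} = - 30 C$ ($E{\left(C \right)} = C \left(-30\right) = - 30 C$)
$K = \frac{225}{4}$ ($K = - \frac{\left(104 - 194\right) \left(-190 + 195\right)}{8} = - \frac{\left(-90\right) 5}{8} = \left(- \frac{1}{8}\right) \left(-450\right) = \frac{225}{4} \approx 56.25$)
$j = \frac{225}{4} \approx 56.25$
$\frac{E{\left(-17 \right)}}{377} + \frac{j}{353} = \frac{\left(-30\right) \left(-17\right)}{377} + \frac{225}{4 \cdot 353} = 510 \cdot \frac{1}{377} + \frac{225}{4} \cdot \frac{1}{353} = \frac{510}{377} + \frac{225}{1412} = \frac{804945}{532324}$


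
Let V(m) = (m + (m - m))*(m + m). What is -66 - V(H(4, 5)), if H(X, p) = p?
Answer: -116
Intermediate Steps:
V(m) = 2*m² (V(m) = (m + 0)*(2*m) = m*(2*m) = 2*m²)
-66 - V(H(4, 5)) = -66 - 2*5² = -66 - 2*25 = -66 - 1*50 = -66 - 50 = -116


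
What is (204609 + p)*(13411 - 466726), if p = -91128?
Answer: -51442639515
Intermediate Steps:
(204609 + p)*(13411 - 466726) = (204609 - 91128)*(13411 - 466726) = 113481*(-453315) = -51442639515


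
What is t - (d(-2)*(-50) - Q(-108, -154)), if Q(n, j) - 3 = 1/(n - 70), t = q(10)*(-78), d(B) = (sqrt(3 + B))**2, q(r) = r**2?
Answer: -1378967/178 ≈ -7747.0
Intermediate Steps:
d(B) = 3 + B
t = -7800 (t = 10**2*(-78) = 100*(-78) = -7800)
Q(n, j) = 3 + 1/(-70 + n) (Q(n, j) = 3 + 1/(n - 70) = 3 + 1/(-70 + n))
t - (d(-2)*(-50) - Q(-108, -154)) = -7800 - ((3 - 2)*(-50) - (-209 + 3*(-108))/(-70 - 108)) = -7800 - (1*(-50) - (-209 - 324)/(-178)) = -7800 - (-50 - (-1)*(-533)/178) = -7800 - (-50 - 1*533/178) = -7800 - (-50 - 533/178) = -7800 - 1*(-9433/178) = -7800 + 9433/178 = -1378967/178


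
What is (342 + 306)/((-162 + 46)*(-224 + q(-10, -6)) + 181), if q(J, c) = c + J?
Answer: 648/28021 ≈ 0.023125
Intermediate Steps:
q(J, c) = J + c
(342 + 306)/((-162 + 46)*(-224 + q(-10, -6)) + 181) = (342 + 306)/((-162 + 46)*(-224 + (-10 - 6)) + 181) = 648/(-116*(-224 - 16) + 181) = 648/(-116*(-240) + 181) = 648/(27840 + 181) = 648/28021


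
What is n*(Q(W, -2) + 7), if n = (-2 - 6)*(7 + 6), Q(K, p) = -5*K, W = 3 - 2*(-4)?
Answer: 4992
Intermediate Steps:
W = 11 (W = 3 + 8 = 11)
n = -104 (n = -8*13 = -104)
n*(Q(W, -2) + 7) = -104*(-5*11 + 7) = -104*(-55 + 7) = -104*(-48) = 4992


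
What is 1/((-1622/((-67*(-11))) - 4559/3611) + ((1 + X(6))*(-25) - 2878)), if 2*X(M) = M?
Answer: -2661307/7934589271 ≈ -0.00033541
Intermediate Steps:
X(M) = M/2
1/((-1622/((-67*(-11))) - 4559/3611) + ((1 + X(6))*(-25) - 2878)) = 1/((-1622/((-67*(-11))) - 4559/3611) + ((1 + (1/2)*6)*(-25) - 2878)) = 1/((-1622/737 - 4559*1/3611) + ((1 + 3)*(-25) - 2878)) = 1/((-1622*1/737 - 4559/3611) + (4*(-25) - 2878)) = 1/((-1622/737 - 4559/3611) + (-100 - 2878)) = 1/(-9217025/2661307 - 2978) = 1/(-7934589271/2661307) = -2661307/7934589271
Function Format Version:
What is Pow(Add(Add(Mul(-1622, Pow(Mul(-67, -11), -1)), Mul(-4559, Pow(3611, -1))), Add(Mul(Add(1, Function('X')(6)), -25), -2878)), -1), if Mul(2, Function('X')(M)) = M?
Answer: Rational(-2661307, 7934589271) ≈ -0.00033541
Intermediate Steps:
Function('X')(M) = Mul(Rational(1, 2), M)
Pow(Add(Add(Mul(-1622, Pow(Mul(-67, -11), -1)), Mul(-4559, Pow(3611, -1))), Add(Mul(Add(1, Function('X')(6)), -25), -2878)), -1) = Pow(Add(Add(Mul(-1622, Pow(Mul(-67, -11), -1)), Mul(-4559, Pow(3611, -1))), Add(Mul(Add(1, Mul(Rational(1, 2), 6)), -25), -2878)), -1) = Pow(Add(Add(Mul(-1622, Pow(737, -1)), Mul(-4559, Rational(1, 3611))), Add(Mul(Add(1, 3), -25), -2878)), -1) = Pow(Add(Add(Mul(-1622, Rational(1, 737)), Rational(-4559, 3611)), Add(Mul(4, -25), -2878)), -1) = Pow(Add(Add(Rational(-1622, 737), Rational(-4559, 3611)), Add(-100, -2878)), -1) = Pow(Add(Rational(-9217025, 2661307), -2978), -1) = Pow(Rational(-7934589271, 2661307), -1) = Rational(-2661307, 7934589271)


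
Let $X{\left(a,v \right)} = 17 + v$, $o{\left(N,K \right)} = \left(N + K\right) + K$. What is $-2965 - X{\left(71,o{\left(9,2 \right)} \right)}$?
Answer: $-2995$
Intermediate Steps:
$o{\left(N,K \right)} = N + 2 K$ ($o{\left(N,K \right)} = \left(K + N\right) + K = N + 2 K$)
$-2965 - X{\left(71,o{\left(9,2 \right)} \right)} = -2965 - \left(17 + \left(9 + 2 \cdot 2\right)\right) = -2965 - \left(17 + \left(9 + 4\right)\right) = -2965 - \left(17 + 13\right) = -2965 - 30 = -2995$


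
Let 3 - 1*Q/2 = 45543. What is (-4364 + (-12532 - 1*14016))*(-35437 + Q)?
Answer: 3910893504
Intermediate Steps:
Q = -91080 (Q = 6 - 2*45543 = 6 - 91086 = -91080)
(-4364 + (-12532 - 1*14016))*(-35437 + Q) = (-4364 + (-12532 - 1*14016))*(-35437 - 91080) = (-4364 + (-12532 - 14016))*(-126517) = (-4364 - 26548)*(-126517) = -30912*(-126517) = 3910893504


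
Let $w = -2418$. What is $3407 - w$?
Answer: $5825$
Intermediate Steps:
$3407 - w = 3407 - -2418 = 3407 + 2418 = 5825$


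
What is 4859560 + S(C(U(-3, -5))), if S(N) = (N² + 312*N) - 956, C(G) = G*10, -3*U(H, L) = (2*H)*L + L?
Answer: 43555936/9 ≈ 4.8396e+6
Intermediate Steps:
U(H, L) = -L/3 - 2*H*L/3 (U(H, L) = -((2*H)*L + L)/3 = -(2*H*L + L)/3 = -(L + 2*H*L)/3 = -L/3 - 2*H*L/3)
C(G) = 10*G
S(N) = -956 + N² + 312*N
4859560 + S(C(U(-3, -5))) = 4859560 + (-956 + (10*(-⅓*(-5)*(1 + 2*(-3))))² + 312*(10*(-⅓*(-5)*(1 + 2*(-3))))) = 4859560 + (-956 + (10*(-⅓*(-5)*(1 - 6)))² + 312*(10*(-⅓*(-5)*(1 - 6)))) = 4859560 + (-956 + (10*(-⅓*(-5)*(-5)))² + 312*(10*(-⅓*(-5)*(-5)))) = 4859560 + (-956 + (10*(-25/3))² + 312*(10*(-25/3))) = 4859560 + (-956 + (-250/3)² + 312*(-250/3)) = 4859560 + (-956 + 62500/9 - 26000) = 4859560 - 180104/9 = 43555936/9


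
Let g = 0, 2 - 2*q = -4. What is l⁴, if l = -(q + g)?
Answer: 81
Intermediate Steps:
q = 3 (q = 1 - ½*(-4) = 1 + 2 = 3)
l = -3 (l = -(3 + 0) = -1*3 = -3)
l⁴ = (-3)⁴ = 81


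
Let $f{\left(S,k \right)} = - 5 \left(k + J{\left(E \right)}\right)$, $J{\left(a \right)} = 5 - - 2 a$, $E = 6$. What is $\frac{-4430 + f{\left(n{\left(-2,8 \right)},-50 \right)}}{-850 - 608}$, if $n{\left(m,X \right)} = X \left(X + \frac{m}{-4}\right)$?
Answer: $\frac{4265}{1458} \approx 2.9252$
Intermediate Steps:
$n{\left(m,X \right)} = X \left(X - \frac{m}{4}\right)$ ($n{\left(m,X \right)} = X \left(X + m \left(- \frac{1}{4}\right)\right) = X \left(X - \frac{m}{4}\right)$)
$J{\left(a \right)} = 5 + 2 a$
$f{\left(S,k \right)} = -85 - 5 k$ ($f{\left(S,k \right)} = - 5 \left(k + \left(5 + 2 \cdot 6\right)\right) = - 5 \left(k + \left(5 + 12\right)\right) = - 5 \left(k + 17\right) = - 5 \left(17 + k\right) = -85 - 5 k$)
$\frac{-4430 + f{\left(n{\left(-2,8 \right)},-50 \right)}}{-850 - 608} = \frac{-4430 - -165}{-850 - 608} = \frac{-4430 + \left(-85 + 250\right)}{-1458} = \left(-4430 + 165\right) \left(- \frac{1}{1458}\right) = \left(-4265\right) \left(- \frac{1}{1458}\right) = \frac{4265}{1458}$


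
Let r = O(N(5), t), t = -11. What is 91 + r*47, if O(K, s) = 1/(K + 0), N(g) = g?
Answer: 502/5 ≈ 100.40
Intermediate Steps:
O(K, s) = 1/K
r = ⅕ (r = 1/5 = ⅕ ≈ 0.20000)
91 + r*47 = 91 + (⅕)*47 = 91 + 47/5 = 502/5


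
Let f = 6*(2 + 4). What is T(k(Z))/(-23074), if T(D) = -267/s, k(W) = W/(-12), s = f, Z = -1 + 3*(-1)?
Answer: 89/276888 ≈ 0.00032143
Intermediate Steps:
Z = -4 (Z = -1 - 3 = -4)
f = 36 (f = 6*6 = 36)
s = 36
k(W) = -W/12 (k(W) = W*(-1/12) = -W/12)
T(D) = -89/12 (T(D) = -267/36 = -267*1/36 = -89/12)
T(k(Z))/(-23074) = -89/12/(-23074) = -89/12*(-1/23074) = 89/276888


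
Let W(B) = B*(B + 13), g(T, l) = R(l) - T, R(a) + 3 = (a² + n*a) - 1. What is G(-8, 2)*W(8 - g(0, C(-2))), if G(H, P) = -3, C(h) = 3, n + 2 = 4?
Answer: 90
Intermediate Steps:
n = 2 (n = -2 + 4 = 2)
R(a) = -4 + a² + 2*a (R(a) = -3 + ((a² + 2*a) - 1) = -3 + (-1 + a² + 2*a) = -4 + a² + 2*a)
g(T, l) = -4 + l² - T + 2*l (g(T, l) = (-4 + l² + 2*l) - T = -4 + l² - T + 2*l)
W(B) = B*(13 + B)
G(-8, 2)*W(8 - g(0, C(-2))) = -3*(8 - (-4 + 3² - 1*0 + 2*3))*(13 + (8 - (-4 + 3² - 1*0 + 2*3))) = -3*(8 - (-4 + 9 + 0 + 6))*(13 + (8 - (-4 + 9 + 0 + 6))) = -3*(8 - 1*11)*(13 + (8 - 1*11)) = -3*(8 - 11)*(13 + (8 - 11)) = -(-9)*(13 - 3) = -(-9)*10 = -3*(-30) = 90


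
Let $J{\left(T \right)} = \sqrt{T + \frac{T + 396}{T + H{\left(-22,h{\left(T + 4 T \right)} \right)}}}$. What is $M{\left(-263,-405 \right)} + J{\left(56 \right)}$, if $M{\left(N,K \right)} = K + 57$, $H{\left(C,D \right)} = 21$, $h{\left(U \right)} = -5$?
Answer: $-348 + \frac{2 \sqrt{91707}}{77} \approx -340.13$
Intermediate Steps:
$M{\left(N,K \right)} = 57 + K$
$J{\left(T \right)} = \sqrt{T + \frac{396 + T}{21 + T}}$ ($J{\left(T \right)} = \sqrt{T + \frac{T + 396}{T + 21}} = \sqrt{T + \frac{396 + T}{21 + T}}$)
$M{\left(-263,-405 \right)} + J{\left(56 \right)} = \left(57 - 405\right) + \sqrt{\frac{396 + 56 + 56 \left(21 + 56\right)}{21 + 56}} = -348 + \sqrt{\frac{396 + 56 + 56 \cdot 77}{77}} = -348 + \sqrt{\frac{396 + 56 + 4312}{77}} = -348 + \sqrt{\frac{1}{77} \cdot 4764} = -348 + \sqrt{\frac{4764}{77}} = -348 + \frac{2 \sqrt{91707}}{77}$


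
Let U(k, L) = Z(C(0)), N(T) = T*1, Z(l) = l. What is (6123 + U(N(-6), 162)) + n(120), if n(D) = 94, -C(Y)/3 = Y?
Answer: 6217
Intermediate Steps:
C(Y) = -3*Y
N(T) = T
U(k, L) = 0 (U(k, L) = -3*0 = 0)
(6123 + U(N(-6), 162)) + n(120) = (6123 + 0) + 94 = 6123 + 94 = 6217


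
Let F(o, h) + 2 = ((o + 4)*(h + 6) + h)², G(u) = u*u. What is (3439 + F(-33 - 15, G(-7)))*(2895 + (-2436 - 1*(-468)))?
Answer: 5214447306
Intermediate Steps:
G(u) = u²
F(o, h) = -2 + (h + (4 + o)*(6 + h))² (F(o, h) = -2 + ((o + 4)*(h + 6) + h)² = -2 + ((4 + o)*(6 + h) + h)² = -2 + (h + (4 + o)*(6 + h))²)
(3439 + F(-33 - 15, G(-7)))*(2895 + (-2436 - 1*(-468))) = (3439 + (-2 + (24 + 5*(-7)² + 6*(-33 - 15) + (-7)²*(-33 - 15))²))*(2895 + (-2436 - 1*(-468))) = (3439 + (-2 + (24 + 5*49 + 6*(-48) + 49*(-48))²))*(2895 + (-2436 + 468)) = (3439 + (-2 + (24 + 245 - 288 - 2352)²))*(2895 - 1968) = (3439 + (-2 + (-2371)²))*927 = (3439 + (-2 + 5621641))*927 = (3439 + 5621639)*927 = 5625078*927 = 5214447306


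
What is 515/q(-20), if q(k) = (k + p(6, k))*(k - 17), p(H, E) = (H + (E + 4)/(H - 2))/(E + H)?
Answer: 3605/5217 ≈ 0.69101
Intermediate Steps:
p(H, E) = (H + (4 + E)/(-2 + H))/(E + H)
q(k) = (-17 + k)*(k + (28 + k)/(24 + 4*k)) (q(k) = (k + (4 + k + 6**2 - 2*6)/(6**2 - 2*k - 2*6 + k*6))*(k - 17) = (k + (4 + k + 36 - 12)/(36 - 2*k - 12 + 6*k))*(-17 + k) = (k + (28 + k)/(24 + 4*k))*(-17 + k) = (-17 + k)*(k + (28 + k)/(24 + 4*k)))
515/q(-20) = 515/(((-476 - 397*(-20) - 43*(-20)**2 + 4*(-20)**3)/(4*(6 - 20)))) = 515/(((1/4)*(-476 + 7940 - 43*400 + 4*(-8000))/(-14))) = 515/(((1/4)*(-1/14)*(-476 + 7940 - 17200 - 32000))) = 515/(((1/4)*(-1/14)*(-41736))) = 515/(5217/7) = 515*(7/5217) = 3605/5217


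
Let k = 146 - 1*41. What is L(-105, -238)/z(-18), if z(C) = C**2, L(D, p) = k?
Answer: 35/108 ≈ 0.32407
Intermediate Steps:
k = 105 (k = 146 - 41 = 105)
L(D, p) = 105
L(-105, -238)/z(-18) = 105/((-18)**2) = 105/324 = 105*(1/324) = 35/108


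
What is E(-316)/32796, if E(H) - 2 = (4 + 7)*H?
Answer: -193/1822 ≈ -0.10593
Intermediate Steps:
E(H) = 2 + 11*H (E(H) = 2 + (4 + 7)*H = 2 + 11*H)
E(-316)/32796 = (2 + 11*(-316))/32796 = (2 - 3476)*(1/32796) = -3474*1/32796 = -193/1822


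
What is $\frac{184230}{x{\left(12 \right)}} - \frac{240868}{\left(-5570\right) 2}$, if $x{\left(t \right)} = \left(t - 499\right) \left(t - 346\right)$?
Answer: $\frac{5153928668}{226501265} \approx 22.755$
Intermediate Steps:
$x{\left(t \right)} = \left(-499 + t\right) \left(-346 + t\right)$
$\frac{184230}{x{\left(12 \right)}} - \frac{240868}{\left(-5570\right) 2} = \frac{184230}{172654 + 12^{2} - 10140} - \frac{240868}{\left(-5570\right) 2} = \frac{184230}{172654 + 144 - 10140} - \frac{240868}{-11140} = \frac{184230}{162658} - - \frac{60217}{2785} = 184230 \cdot \frac{1}{162658} + \frac{60217}{2785} = \frac{92115}{81329} + \frac{60217}{2785} = \frac{5153928668}{226501265}$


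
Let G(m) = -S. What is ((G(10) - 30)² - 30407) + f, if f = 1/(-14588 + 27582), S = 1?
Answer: -382621323/12994 ≈ -29446.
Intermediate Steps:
G(m) = -1 (G(m) = -1*1 = -1)
f = 1/12994 ≈ 7.6959e-5
((G(10) - 30)² - 30407) + f = ((-1 - 30)² - 30407) + 1/12994 = ((-31)² - 30407) + 1/12994 = (961 - 30407) + 1/12994 = -29446 + 1/12994 = -382621323/12994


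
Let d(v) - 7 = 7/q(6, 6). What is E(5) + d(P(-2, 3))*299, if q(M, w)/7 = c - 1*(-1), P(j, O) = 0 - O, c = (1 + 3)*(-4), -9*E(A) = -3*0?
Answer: 31096/15 ≈ 2073.1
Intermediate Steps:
E(A) = 0 (E(A) = -(-1)*0/3 = -⅑*0 = 0)
c = -16 (c = 4*(-4) = -16)
P(j, O) = -O
q(M, w) = -105 (q(M, w) = 7*(-16 - 1*(-1)) = 7*(-16 + 1) = 7*(-15) = -105)
d(v) = 104/15 (d(v) = 7 + 7/(-105) = 7 + 7*(-1/105) = 7 - 1/15 = 104/15)
E(5) + d(P(-2, 3))*299 = 0 + (104/15)*299 = 0 + 31096/15 = 31096/15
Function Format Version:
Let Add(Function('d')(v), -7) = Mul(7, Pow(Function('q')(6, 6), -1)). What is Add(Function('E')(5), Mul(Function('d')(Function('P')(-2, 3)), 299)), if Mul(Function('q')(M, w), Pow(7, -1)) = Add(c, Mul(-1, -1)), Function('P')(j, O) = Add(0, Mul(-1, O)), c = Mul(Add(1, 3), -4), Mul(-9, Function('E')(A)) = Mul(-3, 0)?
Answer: Rational(31096, 15) ≈ 2073.1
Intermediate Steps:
Function('E')(A) = 0 (Function('E')(A) = Mul(Rational(-1, 9), Mul(-3, 0)) = Mul(Rational(-1, 9), 0) = 0)
c = -16 (c = Mul(4, -4) = -16)
Function('P')(j, O) = Mul(-1, O)
Function('q')(M, w) = -105 (Function('q')(M, w) = Mul(7, Add(-16, Mul(-1, -1))) = Mul(7, Add(-16, 1)) = Mul(7, -15) = -105)
Function('d')(v) = Rational(104, 15) (Function('d')(v) = Add(7, Mul(7, Pow(-105, -1))) = Add(7, Mul(7, Rational(-1, 105))) = Add(7, Rational(-1, 15)) = Rational(104, 15))
Add(Function('E')(5), Mul(Function('d')(Function('P')(-2, 3)), 299)) = Add(0, Mul(Rational(104, 15), 299)) = Add(0, Rational(31096, 15)) = Rational(31096, 15)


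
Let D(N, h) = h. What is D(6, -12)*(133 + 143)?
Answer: -3312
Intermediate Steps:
D(6, -12)*(133 + 143) = -12*(133 + 143) = -12*276 = -3312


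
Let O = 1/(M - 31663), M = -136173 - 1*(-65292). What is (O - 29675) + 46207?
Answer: 1695257407/102544 ≈ 16532.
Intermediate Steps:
M = -70881 (M = -136173 + 65292 = -70881)
O = -1/102544 (O = 1/(-70881 - 31663) = 1/(-102544) = -1/102544 ≈ -9.7519e-6)
(O - 29675) + 46207 = (-1/102544 - 29675) + 46207 = -3042993201/102544 + 46207 = 1695257407/102544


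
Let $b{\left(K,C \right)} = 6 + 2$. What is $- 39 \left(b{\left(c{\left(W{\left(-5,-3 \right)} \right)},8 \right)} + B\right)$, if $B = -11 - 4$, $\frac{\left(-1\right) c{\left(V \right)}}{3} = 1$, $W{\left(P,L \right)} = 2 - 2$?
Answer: $273$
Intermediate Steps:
$W{\left(P,L \right)} = 0$
$c{\left(V \right)} = -3$ ($c{\left(V \right)} = \left(-3\right) 1 = -3$)
$b{\left(K,C \right)} = 8$
$B = -15$
$- 39 \left(b{\left(c{\left(W{\left(-5,-3 \right)} \right)},8 \right)} + B\right) = - 39 \left(8 - 15\right) = \left(-39\right) \left(-7\right) = 273$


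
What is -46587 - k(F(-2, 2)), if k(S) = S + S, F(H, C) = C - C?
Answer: -46587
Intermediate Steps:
F(H, C) = 0
k(S) = 2*S
-46587 - k(F(-2, 2)) = -46587 - 2*0 = -46587 - 1*0 = -46587 + 0 = -46587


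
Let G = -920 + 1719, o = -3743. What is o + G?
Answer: -2944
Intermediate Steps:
G = 799
o + G = -3743 + 799 = -2944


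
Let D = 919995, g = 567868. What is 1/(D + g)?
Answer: 1/1487863 ≈ 6.7210e-7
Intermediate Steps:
1/(D + g) = 1/(919995 + 567868) = 1/1487863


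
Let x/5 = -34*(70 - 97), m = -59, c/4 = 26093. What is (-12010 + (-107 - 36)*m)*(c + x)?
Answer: -389321226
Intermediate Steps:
c = 104372 (c = 4*26093 = 104372)
x = 4590 (x = 5*(-34*(70 - 97)) = 5*(-34*(-27)) = 5*918 = 4590)
(-12010 + (-107 - 36)*m)*(c + x) = (-12010 + (-107 - 36)*(-59))*(104372 + 4590) = (-12010 - 143*(-59))*108962 = (-12010 + 8437)*108962 = -3573*108962 = -389321226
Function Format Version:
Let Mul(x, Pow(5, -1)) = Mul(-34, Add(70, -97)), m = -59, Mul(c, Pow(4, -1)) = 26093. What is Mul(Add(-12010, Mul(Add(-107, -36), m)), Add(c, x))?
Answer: -389321226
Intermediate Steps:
c = 104372 (c = Mul(4, 26093) = 104372)
x = 4590 (x = Mul(5, Mul(-34, Add(70, -97))) = Mul(5, Mul(-34, -27)) = Mul(5, 918) = 4590)
Mul(Add(-12010, Mul(Add(-107, -36), m)), Add(c, x)) = Mul(Add(-12010, Mul(Add(-107, -36), -59)), Add(104372, 4590)) = Mul(Add(-12010, Mul(-143, -59)), 108962) = Mul(Add(-12010, 8437), 108962) = Mul(-3573, 108962) = -389321226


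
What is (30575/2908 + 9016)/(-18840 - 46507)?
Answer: -26249103/190029076 ≈ -0.13813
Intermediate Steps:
(30575/2908 + 9016)/(-18840 - 46507) = (30575*(1/2908) + 9016)/(-65347) = (30575/2908 + 9016)*(-1/65347) = (26249103/2908)*(-1/65347) = -26249103/190029076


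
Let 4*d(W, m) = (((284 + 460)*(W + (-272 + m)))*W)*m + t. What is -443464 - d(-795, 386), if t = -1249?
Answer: -155481754287/4 ≈ -3.8870e+10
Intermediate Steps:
d(W, m) = -1249/4 + W*m*(-202368 + 744*W + 744*m)/4 (d(W, m) = ((((284 + 460)*(W + (-272 + m)))*W)*m - 1249)/4 = (((744*(-272 + W + m))*W)*m - 1249)/4 = (((-202368 + 744*W + 744*m)*W)*m - 1249)/4 = ((W*(-202368 + 744*W + 744*m))*m - 1249)/4 = (W*m*(-202368 + 744*W + 744*m) - 1249)/4 = (-1249 + W*m*(-202368 + 744*W + 744*m))/4 = -1249/4 + W*m*(-202368 + 744*W + 744*m)/4)
-443464 - d(-795, 386) = -443464 - (-1249/4 - 50592*(-795)*386 + 186*(-795)*386² + 186*386*(-795)²) = -443464 - (-1249/4 + 15525167040 + 186*(-795)*148996 + 186*386*632025) = -443464 - (-1249/4 + 15525167040 - 22032038520 + 45376866900) = -443464 - 1*155479980431/4 = -443464 - 155479980431/4 = -155481754287/4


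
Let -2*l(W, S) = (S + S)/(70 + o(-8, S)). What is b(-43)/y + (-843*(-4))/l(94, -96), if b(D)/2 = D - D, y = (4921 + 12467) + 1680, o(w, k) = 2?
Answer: 2529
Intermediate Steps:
l(W, S) = -S/72 (l(W, S) = -(S + S)/(2*(70 + 2)) = -2*S/(2*72) = -S/72)
y = 19068 (y = 17388 + 1680 = 19068)
b(D) = 0 (b(D) = 2*(D - D) = 2*0 = 0)
b(-43)/y + (-843*(-4))/l(94, -96) = 0/19068 + (-843*(-4))/((-1/72*(-96))) = 0*(1/19068) + 3372/(4/3) = 0 + 3372*(¾) = 0 + 2529 = 2529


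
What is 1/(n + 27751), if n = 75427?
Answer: 1/103178 ≈ 9.6920e-6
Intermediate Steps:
1/(n + 27751) = 1/(75427 + 27751) = 1/103178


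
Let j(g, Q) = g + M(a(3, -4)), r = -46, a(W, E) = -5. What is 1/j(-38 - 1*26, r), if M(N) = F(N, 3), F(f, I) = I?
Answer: -1/61 ≈ -0.016393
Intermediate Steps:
M(N) = 3
j(g, Q) = 3 + g (j(g, Q) = g + 3 = 3 + g)
1/j(-38 - 1*26, r) = 1/(3 + (-38 - 1*26)) = 1/(3 + (-38 - 26)) = 1/(3 - 64) = 1/(-61) = -1/61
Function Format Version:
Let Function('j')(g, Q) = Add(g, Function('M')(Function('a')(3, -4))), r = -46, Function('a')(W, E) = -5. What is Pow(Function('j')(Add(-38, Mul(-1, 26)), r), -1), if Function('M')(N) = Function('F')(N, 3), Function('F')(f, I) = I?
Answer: Rational(-1, 61) ≈ -0.016393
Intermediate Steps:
Function('M')(N) = 3
Function('j')(g, Q) = Add(3, g) (Function('j')(g, Q) = Add(g, 3) = Add(3, g))
Pow(Function('j')(Add(-38, Mul(-1, 26)), r), -1) = Pow(Add(3, Add(-38, Mul(-1, 26))), -1) = Pow(Add(3, Add(-38, -26)), -1) = Pow(Add(3, -64), -1) = Pow(-61, -1) = Rational(-1, 61)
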